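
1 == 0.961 False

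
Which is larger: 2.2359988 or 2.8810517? 2.8810517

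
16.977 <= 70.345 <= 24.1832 False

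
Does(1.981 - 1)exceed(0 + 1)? No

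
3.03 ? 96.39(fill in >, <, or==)<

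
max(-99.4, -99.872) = -99.4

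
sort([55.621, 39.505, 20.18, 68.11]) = [20.18, 39.505, 55.621, 68.11]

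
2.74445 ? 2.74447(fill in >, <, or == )<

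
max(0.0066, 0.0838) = 0.0838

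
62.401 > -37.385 True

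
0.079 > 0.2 False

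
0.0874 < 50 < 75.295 True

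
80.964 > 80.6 True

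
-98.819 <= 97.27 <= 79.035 False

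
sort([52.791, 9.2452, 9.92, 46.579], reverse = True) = [52.791, 46.579, 9.92, 9.2452]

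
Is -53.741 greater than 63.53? No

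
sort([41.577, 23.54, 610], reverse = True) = [610, 41.577, 23.54]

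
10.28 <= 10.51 True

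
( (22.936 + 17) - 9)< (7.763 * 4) True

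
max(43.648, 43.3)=43.648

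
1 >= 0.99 True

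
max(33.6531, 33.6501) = 33.6531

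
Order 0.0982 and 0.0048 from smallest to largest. 0.0048, 0.0982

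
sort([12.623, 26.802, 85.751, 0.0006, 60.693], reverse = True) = [85.751, 60.693, 26.802, 12.623, 0.0006]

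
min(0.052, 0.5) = 0.052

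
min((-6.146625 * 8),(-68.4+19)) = -49.4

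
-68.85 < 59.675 True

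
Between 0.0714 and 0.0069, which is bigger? 0.0714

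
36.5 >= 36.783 False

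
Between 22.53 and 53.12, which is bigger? 53.12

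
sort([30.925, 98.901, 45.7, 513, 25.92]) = [25.92, 30.925, 45.7, 98.901, 513]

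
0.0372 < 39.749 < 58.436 True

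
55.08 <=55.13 True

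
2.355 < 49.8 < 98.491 True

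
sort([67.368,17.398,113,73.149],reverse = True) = [113,73.149,67.368,17.398]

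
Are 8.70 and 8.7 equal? Yes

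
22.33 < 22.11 False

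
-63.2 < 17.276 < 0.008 False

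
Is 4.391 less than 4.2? No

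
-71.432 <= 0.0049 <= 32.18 True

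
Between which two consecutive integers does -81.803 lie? -82 and -81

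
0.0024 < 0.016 True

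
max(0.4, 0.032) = 0.4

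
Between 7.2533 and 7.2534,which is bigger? 7.2534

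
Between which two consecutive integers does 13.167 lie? 13 and 14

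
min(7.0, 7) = 7.0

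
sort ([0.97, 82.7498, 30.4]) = [0.97, 30.4, 82.7498]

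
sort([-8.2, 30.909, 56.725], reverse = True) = [56.725, 30.909, -8.2]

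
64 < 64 False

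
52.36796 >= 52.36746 True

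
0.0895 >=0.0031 True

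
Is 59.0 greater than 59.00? No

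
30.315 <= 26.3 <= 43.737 False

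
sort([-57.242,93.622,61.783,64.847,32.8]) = [-57.242,32.8,61.783,64.847,93.622]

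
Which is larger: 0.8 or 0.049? 0.8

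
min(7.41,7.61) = 7.41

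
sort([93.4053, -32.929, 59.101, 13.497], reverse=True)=[93.4053, 59.101, 13.497, -32.929]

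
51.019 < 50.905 False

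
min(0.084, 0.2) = 0.084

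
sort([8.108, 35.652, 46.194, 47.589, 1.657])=[1.657, 8.108, 35.652, 46.194, 47.589]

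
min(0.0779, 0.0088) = 0.0088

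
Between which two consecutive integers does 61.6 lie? 61 and 62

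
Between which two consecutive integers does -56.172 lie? -57 and -56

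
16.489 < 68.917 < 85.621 True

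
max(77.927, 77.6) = 77.927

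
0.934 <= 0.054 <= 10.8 False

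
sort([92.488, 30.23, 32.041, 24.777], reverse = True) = [92.488, 32.041, 30.23, 24.777]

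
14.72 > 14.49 True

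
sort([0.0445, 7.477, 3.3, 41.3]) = [0.0445, 3.3, 7.477, 41.3]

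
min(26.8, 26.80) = 26.8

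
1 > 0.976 True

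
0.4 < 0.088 False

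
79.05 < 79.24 True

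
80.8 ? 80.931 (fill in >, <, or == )<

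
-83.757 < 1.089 True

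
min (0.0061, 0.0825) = 0.0061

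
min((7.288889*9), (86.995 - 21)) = 65.600001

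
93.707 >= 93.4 True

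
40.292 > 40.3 False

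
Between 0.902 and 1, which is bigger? 1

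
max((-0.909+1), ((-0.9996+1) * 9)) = 0.091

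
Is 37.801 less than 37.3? No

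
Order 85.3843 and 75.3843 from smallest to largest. 75.3843, 85.3843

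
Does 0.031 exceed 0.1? No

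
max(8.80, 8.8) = 8.8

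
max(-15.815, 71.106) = 71.106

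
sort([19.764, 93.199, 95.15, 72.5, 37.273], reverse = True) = [95.15, 93.199, 72.5, 37.273, 19.764]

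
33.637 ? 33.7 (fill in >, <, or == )<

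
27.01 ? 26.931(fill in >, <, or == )>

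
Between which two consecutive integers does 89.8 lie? 89 and 90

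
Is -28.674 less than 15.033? Yes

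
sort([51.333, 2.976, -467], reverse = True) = [51.333, 2.976, -467]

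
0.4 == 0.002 False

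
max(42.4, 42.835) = 42.835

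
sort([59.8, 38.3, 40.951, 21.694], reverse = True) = [59.8, 40.951, 38.3, 21.694]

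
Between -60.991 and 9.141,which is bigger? 9.141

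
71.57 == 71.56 False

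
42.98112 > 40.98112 True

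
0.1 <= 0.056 False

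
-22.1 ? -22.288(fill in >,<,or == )>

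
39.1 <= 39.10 True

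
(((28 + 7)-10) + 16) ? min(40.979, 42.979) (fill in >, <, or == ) >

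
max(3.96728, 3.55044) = 3.96728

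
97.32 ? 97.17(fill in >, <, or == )>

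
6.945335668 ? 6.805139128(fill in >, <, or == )>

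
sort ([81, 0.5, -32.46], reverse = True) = [81, 0.5, -32.46]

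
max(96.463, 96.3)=96.463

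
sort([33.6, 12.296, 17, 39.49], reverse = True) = [39.49, 33.6, 17, 12.296]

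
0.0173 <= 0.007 False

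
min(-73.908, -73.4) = -73.908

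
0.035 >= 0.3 False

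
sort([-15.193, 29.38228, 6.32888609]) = [-15.193, 6.32888609, 29.38228]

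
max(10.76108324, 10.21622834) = 10.76108324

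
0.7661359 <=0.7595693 False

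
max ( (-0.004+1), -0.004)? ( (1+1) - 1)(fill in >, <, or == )<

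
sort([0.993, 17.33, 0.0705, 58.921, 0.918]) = [0.0705, 0.918, 0.993, 17.33, 58.921]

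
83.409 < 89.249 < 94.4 True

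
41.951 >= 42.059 False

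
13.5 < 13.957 True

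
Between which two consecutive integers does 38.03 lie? 38 and 39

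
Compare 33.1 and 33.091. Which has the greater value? 33.1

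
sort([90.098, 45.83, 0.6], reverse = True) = [90.098, 45.83, 0.6]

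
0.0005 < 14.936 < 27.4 True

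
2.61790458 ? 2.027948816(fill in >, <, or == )>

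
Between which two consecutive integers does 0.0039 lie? 0 and 1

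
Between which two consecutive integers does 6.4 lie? 6 and 7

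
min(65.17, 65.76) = 65.17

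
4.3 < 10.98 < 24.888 True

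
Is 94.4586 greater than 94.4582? Yes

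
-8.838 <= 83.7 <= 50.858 False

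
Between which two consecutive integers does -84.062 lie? -85 and -84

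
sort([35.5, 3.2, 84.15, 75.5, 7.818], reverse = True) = [84.15, 75.5, 35.5, 7.818, 3.2]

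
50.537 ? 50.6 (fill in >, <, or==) <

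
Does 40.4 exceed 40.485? No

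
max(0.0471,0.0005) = 0.0471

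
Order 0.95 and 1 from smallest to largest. 0.95, 1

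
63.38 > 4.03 True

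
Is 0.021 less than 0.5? Yes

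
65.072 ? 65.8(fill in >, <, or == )<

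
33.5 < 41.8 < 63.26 True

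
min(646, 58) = 58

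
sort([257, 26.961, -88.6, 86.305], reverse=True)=[257, 86.305, 26.961, -88.6]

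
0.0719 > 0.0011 True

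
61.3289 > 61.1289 True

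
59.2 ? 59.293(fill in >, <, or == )<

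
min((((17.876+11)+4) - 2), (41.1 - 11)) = 30.1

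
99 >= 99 True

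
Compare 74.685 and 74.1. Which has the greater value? 74.685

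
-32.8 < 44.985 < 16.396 False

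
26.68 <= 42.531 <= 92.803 True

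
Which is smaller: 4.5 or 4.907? 4.5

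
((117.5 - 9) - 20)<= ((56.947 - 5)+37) True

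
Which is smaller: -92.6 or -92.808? -92.808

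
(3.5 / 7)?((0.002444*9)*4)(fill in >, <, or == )>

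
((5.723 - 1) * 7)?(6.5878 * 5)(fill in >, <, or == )>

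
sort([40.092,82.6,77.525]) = [40.092,77.525,82.6]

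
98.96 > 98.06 True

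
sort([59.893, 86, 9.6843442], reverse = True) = [86, 59.893, 9.6843442]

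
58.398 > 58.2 True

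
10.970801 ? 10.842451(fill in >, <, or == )>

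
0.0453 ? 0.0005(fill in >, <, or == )>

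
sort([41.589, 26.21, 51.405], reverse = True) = [51.405, 41.589, 26.21]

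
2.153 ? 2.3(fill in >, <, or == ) <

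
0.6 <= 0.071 False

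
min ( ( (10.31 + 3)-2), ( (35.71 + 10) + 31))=11.31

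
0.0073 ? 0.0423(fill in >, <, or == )<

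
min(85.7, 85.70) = 85.7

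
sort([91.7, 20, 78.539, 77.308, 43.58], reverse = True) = [91.7, 78.539, 77.308, 43.58, 20]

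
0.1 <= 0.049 False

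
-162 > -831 True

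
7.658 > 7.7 False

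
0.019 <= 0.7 True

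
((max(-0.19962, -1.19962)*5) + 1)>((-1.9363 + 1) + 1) False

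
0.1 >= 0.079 True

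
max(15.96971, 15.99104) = 15.99104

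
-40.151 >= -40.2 True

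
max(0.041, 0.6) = 0.6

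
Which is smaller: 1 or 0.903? 0.903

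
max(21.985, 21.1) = 21.985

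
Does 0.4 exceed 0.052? Yes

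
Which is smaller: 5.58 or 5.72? 5.58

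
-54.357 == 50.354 False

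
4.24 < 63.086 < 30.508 False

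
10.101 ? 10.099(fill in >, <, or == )>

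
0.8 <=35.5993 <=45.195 True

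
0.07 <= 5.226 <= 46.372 True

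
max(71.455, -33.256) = 71.455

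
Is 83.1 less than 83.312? Yes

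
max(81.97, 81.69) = 81.97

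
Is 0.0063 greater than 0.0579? No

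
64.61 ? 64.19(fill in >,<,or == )>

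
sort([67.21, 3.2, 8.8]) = [3.2, 8.8, 67.21]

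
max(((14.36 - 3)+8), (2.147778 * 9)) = 19.36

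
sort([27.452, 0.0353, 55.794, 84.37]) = [0.0353, 27.452, 55.794, 84.37]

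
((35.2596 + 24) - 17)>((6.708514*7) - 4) False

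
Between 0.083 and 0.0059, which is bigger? 0.083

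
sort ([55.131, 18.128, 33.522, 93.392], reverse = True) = [93.392, 55.131, 33.522, 18.128]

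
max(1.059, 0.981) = 1.059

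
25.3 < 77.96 True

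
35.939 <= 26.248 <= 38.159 False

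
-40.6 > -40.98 True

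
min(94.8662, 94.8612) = 94.8612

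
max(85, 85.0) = 85.0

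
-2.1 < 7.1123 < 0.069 False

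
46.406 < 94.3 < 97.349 True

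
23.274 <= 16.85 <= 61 False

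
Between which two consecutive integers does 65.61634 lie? 65 and 66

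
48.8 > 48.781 True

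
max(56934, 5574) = 56934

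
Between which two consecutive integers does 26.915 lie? 26 and 27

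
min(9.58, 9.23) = 9.23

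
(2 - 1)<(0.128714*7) False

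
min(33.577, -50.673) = -50.673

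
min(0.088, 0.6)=0.088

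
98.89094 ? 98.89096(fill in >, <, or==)<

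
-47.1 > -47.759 True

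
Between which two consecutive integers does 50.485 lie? 50 and 51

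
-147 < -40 True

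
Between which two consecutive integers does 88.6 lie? 88 and 89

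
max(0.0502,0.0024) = 0.0502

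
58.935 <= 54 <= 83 False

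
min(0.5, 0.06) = 0.06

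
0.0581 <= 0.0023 False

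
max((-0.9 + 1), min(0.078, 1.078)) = 0.1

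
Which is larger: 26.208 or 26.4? 26.4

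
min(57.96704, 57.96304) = 57.96304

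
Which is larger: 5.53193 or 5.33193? 5.53193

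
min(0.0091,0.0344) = 0.0091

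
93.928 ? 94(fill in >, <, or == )<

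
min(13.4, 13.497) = 13.4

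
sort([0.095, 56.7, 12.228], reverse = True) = [56.7, 12.228, 0.095]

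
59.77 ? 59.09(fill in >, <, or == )>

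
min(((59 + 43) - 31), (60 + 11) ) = 71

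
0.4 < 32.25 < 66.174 True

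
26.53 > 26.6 False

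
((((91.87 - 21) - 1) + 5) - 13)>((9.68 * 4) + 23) True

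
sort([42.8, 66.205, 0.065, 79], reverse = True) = [79, 66.205, 42.8, 0.065]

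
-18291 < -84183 False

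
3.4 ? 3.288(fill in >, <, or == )>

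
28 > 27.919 True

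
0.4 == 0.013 False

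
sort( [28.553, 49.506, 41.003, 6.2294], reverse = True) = [49.506, 41.003, 28.553, 6.2294]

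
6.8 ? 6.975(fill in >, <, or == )<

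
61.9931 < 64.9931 True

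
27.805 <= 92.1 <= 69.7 False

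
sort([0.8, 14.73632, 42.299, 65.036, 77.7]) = [0.8, 14.73632, 42.299, 65.036, 77.7]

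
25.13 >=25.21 False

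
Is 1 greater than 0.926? Yes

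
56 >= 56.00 True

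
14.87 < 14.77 False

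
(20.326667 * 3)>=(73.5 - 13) True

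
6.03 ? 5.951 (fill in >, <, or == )>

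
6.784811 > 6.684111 True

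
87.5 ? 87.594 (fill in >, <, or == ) <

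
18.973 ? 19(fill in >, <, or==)<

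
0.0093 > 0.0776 False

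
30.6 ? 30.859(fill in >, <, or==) <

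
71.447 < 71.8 True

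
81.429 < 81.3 False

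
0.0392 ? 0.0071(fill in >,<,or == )>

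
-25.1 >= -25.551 True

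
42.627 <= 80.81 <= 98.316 True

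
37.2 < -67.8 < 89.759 False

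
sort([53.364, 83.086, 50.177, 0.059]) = [0.059, 50.177, 53.364, 83.086]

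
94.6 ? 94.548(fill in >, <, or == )>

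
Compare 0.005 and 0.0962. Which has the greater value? 0.0962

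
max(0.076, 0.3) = 0.3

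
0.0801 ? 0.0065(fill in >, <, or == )>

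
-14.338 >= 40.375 False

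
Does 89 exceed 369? No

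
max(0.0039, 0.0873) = 0.0873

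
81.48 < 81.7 True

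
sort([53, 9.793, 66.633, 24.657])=[9.793, 24.657, 53, 66.633]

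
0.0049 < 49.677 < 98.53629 True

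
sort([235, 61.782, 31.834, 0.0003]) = [0.0003, 31.834, 61.782, 235]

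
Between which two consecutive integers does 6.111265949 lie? 6 and 7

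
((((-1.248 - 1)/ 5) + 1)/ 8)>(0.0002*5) True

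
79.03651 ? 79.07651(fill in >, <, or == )<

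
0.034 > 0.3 False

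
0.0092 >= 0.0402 False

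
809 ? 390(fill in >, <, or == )>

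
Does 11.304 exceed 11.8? No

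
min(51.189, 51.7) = 51.189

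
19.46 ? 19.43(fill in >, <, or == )>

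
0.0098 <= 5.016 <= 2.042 False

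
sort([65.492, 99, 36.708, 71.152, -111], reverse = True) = [99, 71.152, 65.492, 36.708, -111]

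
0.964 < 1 True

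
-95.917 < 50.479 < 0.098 False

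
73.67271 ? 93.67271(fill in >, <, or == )<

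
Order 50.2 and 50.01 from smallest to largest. 50.01, 50.2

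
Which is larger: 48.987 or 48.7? 48.987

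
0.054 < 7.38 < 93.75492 True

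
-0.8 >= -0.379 False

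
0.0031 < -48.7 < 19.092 False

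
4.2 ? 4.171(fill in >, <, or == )>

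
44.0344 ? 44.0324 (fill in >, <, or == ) >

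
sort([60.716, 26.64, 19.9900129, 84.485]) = [19.9900129, 26.64, 60.716, 84.485]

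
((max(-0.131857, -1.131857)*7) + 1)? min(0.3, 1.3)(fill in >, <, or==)<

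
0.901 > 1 False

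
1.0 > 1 False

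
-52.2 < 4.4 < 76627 True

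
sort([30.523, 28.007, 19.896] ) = [19.896, 28.007, 30.523]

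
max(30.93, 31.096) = 31.096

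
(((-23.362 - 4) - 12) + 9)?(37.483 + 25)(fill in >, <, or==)<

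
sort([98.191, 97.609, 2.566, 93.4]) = [2.566, 93.4, 97.609, 98.191]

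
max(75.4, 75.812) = 75.812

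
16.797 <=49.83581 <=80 True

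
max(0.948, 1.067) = 1.067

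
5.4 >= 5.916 False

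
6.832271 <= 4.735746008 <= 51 False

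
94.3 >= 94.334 False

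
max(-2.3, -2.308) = -2.3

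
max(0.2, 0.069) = 0.2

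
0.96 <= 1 True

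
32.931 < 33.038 True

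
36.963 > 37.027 False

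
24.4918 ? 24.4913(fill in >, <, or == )>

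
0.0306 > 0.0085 True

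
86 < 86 False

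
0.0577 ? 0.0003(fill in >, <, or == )>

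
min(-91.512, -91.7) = -91.7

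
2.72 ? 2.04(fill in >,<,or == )>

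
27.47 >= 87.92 False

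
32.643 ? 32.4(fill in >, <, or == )>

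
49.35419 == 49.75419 False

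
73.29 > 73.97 False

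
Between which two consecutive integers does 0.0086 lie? 0 and 1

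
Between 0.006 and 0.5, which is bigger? 0.5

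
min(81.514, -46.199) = -46.199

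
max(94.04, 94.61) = 94.61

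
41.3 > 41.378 False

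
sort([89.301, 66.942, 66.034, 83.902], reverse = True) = [89.301, 83.902, 66.942, 66.034]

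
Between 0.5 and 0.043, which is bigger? 0.5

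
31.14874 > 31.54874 False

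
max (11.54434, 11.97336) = 11.97336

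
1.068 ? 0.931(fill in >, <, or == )>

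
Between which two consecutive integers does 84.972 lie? 84 and 85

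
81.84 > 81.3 True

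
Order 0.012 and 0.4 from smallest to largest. 0.012, 0.4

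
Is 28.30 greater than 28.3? No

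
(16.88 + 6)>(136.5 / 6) True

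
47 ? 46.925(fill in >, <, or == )>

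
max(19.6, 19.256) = 19.6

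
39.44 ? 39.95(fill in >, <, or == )<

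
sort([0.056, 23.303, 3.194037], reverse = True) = [23.303, 3.194037, 0.056]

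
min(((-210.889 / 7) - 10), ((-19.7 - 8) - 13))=-40.7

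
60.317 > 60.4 False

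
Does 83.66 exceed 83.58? Yes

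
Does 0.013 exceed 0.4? No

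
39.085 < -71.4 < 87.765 False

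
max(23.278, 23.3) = 23.3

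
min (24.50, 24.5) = 24.50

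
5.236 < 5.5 True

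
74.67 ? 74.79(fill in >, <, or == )<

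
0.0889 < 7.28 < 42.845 True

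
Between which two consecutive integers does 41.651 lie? 41 and 42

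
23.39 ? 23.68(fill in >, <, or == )<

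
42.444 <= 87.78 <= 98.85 True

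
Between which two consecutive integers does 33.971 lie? 33 and 34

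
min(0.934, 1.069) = 0.934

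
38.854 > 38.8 True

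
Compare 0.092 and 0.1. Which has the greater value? 0.1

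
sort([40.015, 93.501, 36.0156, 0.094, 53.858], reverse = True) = [93.501, 53.858, 40.015, 36.0156, 0.094]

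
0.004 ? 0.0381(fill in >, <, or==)<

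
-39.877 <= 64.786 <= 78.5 True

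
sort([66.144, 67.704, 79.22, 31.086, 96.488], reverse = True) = [96.488, 79.22, 67.704, 66.144, 31.086]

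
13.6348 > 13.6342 True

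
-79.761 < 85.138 True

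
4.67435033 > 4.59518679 True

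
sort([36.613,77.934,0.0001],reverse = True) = [77.934,36.613,0.0001]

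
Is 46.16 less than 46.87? Yes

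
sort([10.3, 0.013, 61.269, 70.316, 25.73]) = [0.013, 10.3, 25.73, 61.269, 70.316]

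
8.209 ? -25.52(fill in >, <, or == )>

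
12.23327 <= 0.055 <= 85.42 False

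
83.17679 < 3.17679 False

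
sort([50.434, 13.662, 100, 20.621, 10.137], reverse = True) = [100, 50.434, 20.621, 13.662, 10.137]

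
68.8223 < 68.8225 True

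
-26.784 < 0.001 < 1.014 True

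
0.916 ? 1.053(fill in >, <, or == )<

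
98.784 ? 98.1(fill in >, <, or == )>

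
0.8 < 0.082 False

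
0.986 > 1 False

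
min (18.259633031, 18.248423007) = 18.248423007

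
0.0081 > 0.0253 False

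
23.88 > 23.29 True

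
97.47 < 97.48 True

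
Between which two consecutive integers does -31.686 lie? -32 and -31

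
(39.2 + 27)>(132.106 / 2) True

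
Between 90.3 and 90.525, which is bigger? 90.525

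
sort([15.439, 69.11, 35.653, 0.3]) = [0.3, 15.439, 35.653, 69.11]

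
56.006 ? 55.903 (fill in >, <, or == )>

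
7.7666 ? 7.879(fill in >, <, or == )<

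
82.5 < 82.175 False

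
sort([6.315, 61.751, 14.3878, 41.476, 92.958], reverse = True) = [92.958, 61.751, 41.476, 14.3878, 6.315]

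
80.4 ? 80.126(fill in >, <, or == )>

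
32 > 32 False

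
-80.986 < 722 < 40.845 False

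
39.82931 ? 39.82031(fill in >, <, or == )>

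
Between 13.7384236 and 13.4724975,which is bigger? 13.7384236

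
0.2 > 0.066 True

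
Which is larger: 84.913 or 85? 85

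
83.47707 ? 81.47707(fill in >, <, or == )>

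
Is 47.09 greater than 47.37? No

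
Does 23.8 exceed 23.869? No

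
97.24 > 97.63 False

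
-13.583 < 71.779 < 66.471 False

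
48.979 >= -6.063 True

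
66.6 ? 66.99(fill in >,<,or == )<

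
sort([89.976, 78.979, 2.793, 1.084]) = [1.084, 2.793, 78.979, 89.976]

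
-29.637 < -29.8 False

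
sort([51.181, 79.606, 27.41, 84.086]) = [27.41, 51.181, 79.606, 84.086]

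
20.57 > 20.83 False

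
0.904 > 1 False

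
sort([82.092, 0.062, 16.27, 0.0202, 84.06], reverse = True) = [84.06, 82.092, 16.27, 0.062, 0.0202]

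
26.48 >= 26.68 False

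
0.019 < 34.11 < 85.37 True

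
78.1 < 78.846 True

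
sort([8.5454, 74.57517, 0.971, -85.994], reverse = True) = [74.57517, 8.5454, 0.971, -85.994]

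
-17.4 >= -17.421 True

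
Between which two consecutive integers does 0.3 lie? 0 and 1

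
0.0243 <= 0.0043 False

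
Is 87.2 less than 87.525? Yes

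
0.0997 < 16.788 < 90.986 True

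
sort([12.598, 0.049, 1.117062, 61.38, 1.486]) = [0.049, 1.117062, 1.486, 12.598, 61.38]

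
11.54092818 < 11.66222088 True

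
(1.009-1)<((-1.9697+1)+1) True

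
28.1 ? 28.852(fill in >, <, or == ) <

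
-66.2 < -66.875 False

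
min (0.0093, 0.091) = 0.0093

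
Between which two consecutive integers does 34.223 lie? 34 and 35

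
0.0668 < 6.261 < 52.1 True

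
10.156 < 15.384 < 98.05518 True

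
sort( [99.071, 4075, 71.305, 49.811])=[49.811, 71.305, 99.071, 4075]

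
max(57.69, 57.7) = 57.7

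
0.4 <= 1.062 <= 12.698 True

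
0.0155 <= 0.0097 False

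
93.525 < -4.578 False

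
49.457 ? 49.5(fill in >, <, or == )<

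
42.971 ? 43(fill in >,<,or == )<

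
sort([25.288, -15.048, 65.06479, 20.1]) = [-15.048, 20.1, 25.288, 65.06479]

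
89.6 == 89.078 False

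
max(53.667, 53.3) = 53.667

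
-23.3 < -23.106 True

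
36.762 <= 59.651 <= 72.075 True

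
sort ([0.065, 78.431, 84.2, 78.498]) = [0.065, 78.431, 78.498, 84.2]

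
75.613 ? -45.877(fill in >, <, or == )>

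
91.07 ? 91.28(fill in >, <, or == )<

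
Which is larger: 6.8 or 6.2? 6.8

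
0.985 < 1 True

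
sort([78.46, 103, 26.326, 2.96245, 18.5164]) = [2.96245, 18.5164, 26.326, 78.46, 103]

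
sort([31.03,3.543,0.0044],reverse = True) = [31.03,3.543,0.0044]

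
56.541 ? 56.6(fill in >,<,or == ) <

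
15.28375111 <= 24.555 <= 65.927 True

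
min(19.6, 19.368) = 19.368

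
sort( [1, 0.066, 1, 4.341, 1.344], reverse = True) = [4.341, 1.344, 1, 1, 0.066]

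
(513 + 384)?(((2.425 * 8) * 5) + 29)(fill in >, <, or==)>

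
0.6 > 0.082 True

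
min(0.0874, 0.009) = 0.009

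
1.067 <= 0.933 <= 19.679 False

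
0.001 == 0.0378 False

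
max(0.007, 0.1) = 0.1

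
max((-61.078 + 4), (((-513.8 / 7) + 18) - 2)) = -57.078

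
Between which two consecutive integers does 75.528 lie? 75 and 76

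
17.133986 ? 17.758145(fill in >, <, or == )<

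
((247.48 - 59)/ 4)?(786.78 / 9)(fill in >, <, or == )<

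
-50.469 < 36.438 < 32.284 False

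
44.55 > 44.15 True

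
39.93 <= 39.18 False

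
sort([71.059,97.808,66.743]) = [66.743,71.059,97.808]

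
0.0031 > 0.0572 False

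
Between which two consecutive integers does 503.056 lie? 503 and 504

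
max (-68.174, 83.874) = 83.874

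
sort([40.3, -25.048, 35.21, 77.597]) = [-25.048, 35.21, 40.3, 77.597]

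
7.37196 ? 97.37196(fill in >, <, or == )<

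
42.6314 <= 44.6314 True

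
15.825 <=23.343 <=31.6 True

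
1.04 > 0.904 True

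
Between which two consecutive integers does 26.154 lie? 26 and 27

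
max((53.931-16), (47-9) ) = 38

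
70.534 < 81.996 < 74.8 False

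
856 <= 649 False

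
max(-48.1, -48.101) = -48.1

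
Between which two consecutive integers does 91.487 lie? 91 and 92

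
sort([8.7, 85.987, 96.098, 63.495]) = [8.7, 63.495, 85.987, 96.098]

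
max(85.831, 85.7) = 85.831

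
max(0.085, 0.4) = 0.4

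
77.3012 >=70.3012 True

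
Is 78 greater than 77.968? Yes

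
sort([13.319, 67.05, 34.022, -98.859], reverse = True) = [67.05, 34.022, 13.319, -98.859]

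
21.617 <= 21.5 False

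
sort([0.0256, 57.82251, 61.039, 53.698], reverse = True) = [61.039, 57.82251, 53.698, 0.0256]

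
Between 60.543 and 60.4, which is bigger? 60.543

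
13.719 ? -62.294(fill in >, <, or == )>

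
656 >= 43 True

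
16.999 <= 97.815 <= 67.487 False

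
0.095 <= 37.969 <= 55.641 True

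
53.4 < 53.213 False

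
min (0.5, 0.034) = 0.034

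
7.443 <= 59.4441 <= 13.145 False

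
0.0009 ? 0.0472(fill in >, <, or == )<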